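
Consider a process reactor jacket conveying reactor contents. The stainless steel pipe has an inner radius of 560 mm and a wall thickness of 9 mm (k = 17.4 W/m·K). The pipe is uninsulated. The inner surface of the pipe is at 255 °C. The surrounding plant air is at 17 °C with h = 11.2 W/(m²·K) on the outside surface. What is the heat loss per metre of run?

q′ ≈ 9470 W/m

Treating each annulus and film as a series resistance:
R_stainless steel pipe wall = ln(569/560)/(2π×17.4×1) = 1.458×10^-4 K/W
R_outer film = 1/(h_o·2πr_oL) = 1/(11.2×2π×0.569×1) = 0.02497 K/W
R_total = 0.02512 K/W
Q = ΔT/R_total = 238/0.02512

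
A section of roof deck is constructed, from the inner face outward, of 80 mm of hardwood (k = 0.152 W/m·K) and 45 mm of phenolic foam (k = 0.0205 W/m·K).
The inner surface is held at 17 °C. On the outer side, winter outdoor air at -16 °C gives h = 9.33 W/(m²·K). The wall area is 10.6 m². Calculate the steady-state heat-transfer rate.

Q ≈ 124 W

Using the resistance-network approach (series):
R_hardwood = L/(kA) = 0.08/(0.152×10.6) = 0.04965 K/W
R_phenolic foam = L/(kA) = 0.045/(0.0205×10.6) = 0.2071 K/W
R_outer film = 1/(h_o·A) = 1/(9.33×10.6) = 0.01011 K/W
R_total = 0.2669 K/W
Q = ΔT / R_total = 33 / 0.2669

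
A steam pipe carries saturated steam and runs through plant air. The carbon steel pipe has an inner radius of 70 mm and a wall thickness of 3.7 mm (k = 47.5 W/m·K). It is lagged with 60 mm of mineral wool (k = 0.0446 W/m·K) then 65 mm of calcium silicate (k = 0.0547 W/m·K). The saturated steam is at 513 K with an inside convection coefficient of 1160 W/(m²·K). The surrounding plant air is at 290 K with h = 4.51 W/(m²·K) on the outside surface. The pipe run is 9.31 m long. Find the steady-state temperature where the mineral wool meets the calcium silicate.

Treating each annulus and film as a series resistance:
R_inner film = 1/(h_i·2πr₁L) = 1/(1160×2π×0.07×9.31) = 2.105×10^-4 K/W
R_carbon steel pipe wall = ln(73.7/70)/(2π×47.5×9.31) = 1.854×10^-5 K/W
R_mineral wool = ln(133.7/73.7)/(2π×0.0446×9.31) = 0.2283 K/W
R_calcium silicate = ln(198.7/133.7)/(2π×0.0547×9.31) = 0.1238 K/W
R_outer film = 1/(h_o·2πr_oL) = 1/(4.51×2π×0.1987×9.31) = 0.01908 K/W
R_total = 0.3714 K/W
Q = ΔT/R_total = 223/0.3714
Q = 600 W
T_interface = T_inner − Q·ΣR(inner→interface) = 513 − 600×0.2285

T ≈ 376 K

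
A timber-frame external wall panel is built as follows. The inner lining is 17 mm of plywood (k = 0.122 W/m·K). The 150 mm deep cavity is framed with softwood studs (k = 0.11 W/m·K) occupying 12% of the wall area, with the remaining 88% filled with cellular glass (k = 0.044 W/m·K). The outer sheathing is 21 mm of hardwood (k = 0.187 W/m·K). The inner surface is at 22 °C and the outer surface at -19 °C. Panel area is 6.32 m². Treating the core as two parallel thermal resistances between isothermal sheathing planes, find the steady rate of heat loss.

Q ≈ 82.5 W

Sheathing layers in series; stud and cavity paths in parallel between them.
R_inner = 0.017/(0.122×6.32) = 0.02205 K/W
R_stud  = 0.15/(0.11×0.12×6.32) = 1.798 K/W
R_cav   = 0.15/(0.044×0.88×6.32) = 0.613 K/W
1/R_core = 1/R_stud + 1/R_cav → R_core = 0.4571 K/W
R_outer = 0.021/(0.187×6.32) = 0.01777 K/W
R_total = 0.4969 K/W
Q = ΔT/R_total = 41/0.4969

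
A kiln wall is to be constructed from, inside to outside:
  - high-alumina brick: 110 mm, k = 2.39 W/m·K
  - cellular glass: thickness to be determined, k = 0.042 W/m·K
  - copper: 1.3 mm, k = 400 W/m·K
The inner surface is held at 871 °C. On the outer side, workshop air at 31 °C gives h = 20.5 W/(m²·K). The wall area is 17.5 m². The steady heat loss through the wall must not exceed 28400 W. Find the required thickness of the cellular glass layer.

Series thermal resistances:
R_high-alumina brick = L/(kA) = 0.11/(2.39×17.5) = 0.00263 K/W
R_copper = L/(kA) = 0.0013/(400×17.5) = 1.857×10^-7 K/W
R_outer film = 1/(h_o·A) = 1/(20.5×17.5) = 0.002787 K/W
Sum of the known resistances R_other = 0.005418 K/W
Required total resistance R_tot = ΔT/Q_allow = 840/28400 = 0.02958 K/W
R_cellular glass = R_tot − R_other = 0.02416 K/W
L = R·k·A = 0.02416×0.042×17.5

L ≈ 17.8 mm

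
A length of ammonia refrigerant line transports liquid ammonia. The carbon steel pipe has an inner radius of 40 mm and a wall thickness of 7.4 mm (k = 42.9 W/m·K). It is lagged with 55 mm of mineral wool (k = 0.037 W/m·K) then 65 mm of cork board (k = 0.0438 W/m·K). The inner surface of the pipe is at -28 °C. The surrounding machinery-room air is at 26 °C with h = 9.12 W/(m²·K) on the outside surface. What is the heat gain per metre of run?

q′ ≈ 10.4 W/m

Radial resistances (cylindrical: R_cond = ln(r_o/r_i)/(2πkL), R_conv = 1/(h·2πrL)):
R_carbon steel pipe wall = ln(47.4/40)/(2π×42.9×1) = 6.297×10^-4 K/W
R_mineral wool = ln(102.4/47.4)/(2π×0.037×1) = 3.313 K/W
R_cork board = ln(167.4/102.4)/(2π×0.0438×1) = 1.786 K/W
R_outer film = 1/(h_o·2πr_oL) = 1/(9.12×2π×0.1674×1) = 0.1042 K/W
R_total = 5.204 K/W
Q = ΔT/R_total = 54/5.204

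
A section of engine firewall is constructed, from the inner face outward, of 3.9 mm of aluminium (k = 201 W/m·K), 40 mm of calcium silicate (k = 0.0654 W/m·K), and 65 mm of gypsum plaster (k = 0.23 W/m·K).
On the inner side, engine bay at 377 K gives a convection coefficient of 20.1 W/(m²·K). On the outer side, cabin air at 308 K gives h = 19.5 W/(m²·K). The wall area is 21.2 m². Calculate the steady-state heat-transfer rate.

Series thermal resistances:
R_inner film = 1/(h_i·A) = 1/(20.1×21.2) = 0.002347 K/W
R_aluminium = L/(kA) = 0.0039/(201×21.2) = 9.152×10^-7 K/W
R_calcium silicate = L/(kA) = 0.04/(0.0654×21.2) = 0.02885 K/W
R_gypsum plaster = L/(kA) = 0.065/(0.23×21.2) = 0.01333 K/W
R_outer film = 1/(h_o·A) = 1/(19.5×21.2) = 0.002419 K/W
R_total = 0.04695 K/W
Q = ΔT / R_total = 69 / 0.04695

Q ≈ 1470 W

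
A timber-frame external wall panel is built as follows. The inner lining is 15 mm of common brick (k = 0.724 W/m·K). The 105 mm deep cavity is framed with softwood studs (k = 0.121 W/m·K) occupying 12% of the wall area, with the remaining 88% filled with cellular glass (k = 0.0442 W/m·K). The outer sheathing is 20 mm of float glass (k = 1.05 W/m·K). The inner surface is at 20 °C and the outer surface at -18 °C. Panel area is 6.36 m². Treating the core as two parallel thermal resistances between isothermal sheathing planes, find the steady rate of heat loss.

Sheathing layers in series; stud and cavity paths in parallel between them.
R_inner = 0.015/(0.724×6.36) = 0.003258 K/W
R_stud  = 0.105/(0.121×0.12×6.36) = 1.137 K/W
R_cav   = 0.105/(0.0442×0.88×6.36) = 0.4245 K/W
1/R_core = 1/R_stud + 1/R_cav → R_core = 0.3091 K/W
R_outer = 0.02/(1.05×6.36) = 0.002995 K/W
R_total = 0.3153 K/W
Q = ΔT/R_total = 38/0.3153

Q ≈ 121 W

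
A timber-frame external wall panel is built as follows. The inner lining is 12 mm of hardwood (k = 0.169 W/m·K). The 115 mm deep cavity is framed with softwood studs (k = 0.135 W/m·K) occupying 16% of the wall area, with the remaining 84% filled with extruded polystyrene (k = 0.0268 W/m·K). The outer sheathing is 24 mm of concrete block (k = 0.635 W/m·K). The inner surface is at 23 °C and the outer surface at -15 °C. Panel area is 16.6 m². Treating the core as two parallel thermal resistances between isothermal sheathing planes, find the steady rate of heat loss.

Q ≈ 232 W

Sheathing layers in series; stud and cavity paths in parallel between them.
R_inner = 0.012/(0.169×16.6) = 0.004277 K/W
R_stud  = 0.115/(0.135×0.16×16.6) = 0.3207 K/W
R_cav   = 0.115/(0.0268×0.84×16.6) = 0.3077 K/W
1/R_core = 1/R_stud + 1/R_cav → R_core = 0.157 K/W
R_outer = 0.024/(0.635×16.6) = 0.002277 K/W
R_total = 0.1636 K/W
Q = ΔT/R_total = 38/0.1636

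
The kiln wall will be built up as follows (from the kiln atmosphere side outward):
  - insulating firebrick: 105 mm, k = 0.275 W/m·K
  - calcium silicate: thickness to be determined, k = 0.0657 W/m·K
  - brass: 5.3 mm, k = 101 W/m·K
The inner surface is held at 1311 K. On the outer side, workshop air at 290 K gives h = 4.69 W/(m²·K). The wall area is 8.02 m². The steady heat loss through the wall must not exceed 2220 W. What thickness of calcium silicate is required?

L ≈ 203 mm

Thermal resistances in series:
R_insulating firebrick = L/(kA) = 0.105/(0.275×8.02) = 0.04761 K/W
R_brass = L/(kA) = 0.0053/(101×8.02) = 6.543×10^-6 K/W
R_outer film = 1/(h_o·A) = 1/(4.69×8.02) = 0.02659 K/W
Sum of the known resistances R_other = 0.0742 K/W
Required total resistance R_tot = ΔT/Q_allow = 1021/2220 = 0.4599 K/W
R_calcium silicate = R_tot − R_other = 0.3857 K/W
L = R·k·A = 0.3857×0.0657×8.02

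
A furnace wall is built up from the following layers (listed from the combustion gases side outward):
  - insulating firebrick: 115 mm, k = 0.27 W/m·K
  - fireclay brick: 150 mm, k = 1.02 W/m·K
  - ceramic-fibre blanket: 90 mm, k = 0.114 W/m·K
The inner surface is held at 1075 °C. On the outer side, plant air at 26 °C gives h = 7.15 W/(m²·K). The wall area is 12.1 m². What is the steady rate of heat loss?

Q ≈ 8450 W

Using the resistance-network approach (series):
R_insulating firebrick = L/(kA) = 0.115/(0.27×12.1) = 0.0352 K/W
R_fireclay brick = L/(kA) = 0.15/(1.02×12.1) = 0.01215 K/W
R_ceramic-fibre blanket = L/(kA) = 0.09/(0.114×12.1) = 0.06525 K/W
R_outer film = 1/(h_o·A) = 1/(7.15×12.1) = 0.01156 K/W
R_total = 0.1242 K/W
Q = ΔT / R_total = 1049 / 0.1242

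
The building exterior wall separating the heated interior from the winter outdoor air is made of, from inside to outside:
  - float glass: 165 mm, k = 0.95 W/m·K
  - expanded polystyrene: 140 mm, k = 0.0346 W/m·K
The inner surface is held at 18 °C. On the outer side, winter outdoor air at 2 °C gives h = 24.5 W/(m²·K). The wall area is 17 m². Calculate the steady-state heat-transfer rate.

Q ≈ 63.8 W

Treating each layer as a thermal resistance in series:
R_float glass = L/(kA) = 0.165/(0.95×17) = 0.01022 K/W
R_expanded polystyrene = L/(kA) = 0.14/(0.0346×17) = 0.238 K/W
R_outer film = 1/(h_o·A) = 1/(24.5×17) = 0.002401 K/W
R_total = 0.2506 K/W
Q = ΔT / R_total = 16 / 0.2506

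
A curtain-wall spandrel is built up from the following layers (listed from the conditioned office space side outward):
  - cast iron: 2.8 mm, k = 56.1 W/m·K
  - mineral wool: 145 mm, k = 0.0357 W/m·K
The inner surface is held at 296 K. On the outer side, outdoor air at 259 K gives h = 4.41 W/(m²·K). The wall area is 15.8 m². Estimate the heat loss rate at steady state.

Q ≈ 136 W

Using the resistance-network approach (series):
R_cast iron = L/(kA) = 0.0028/(56.1×15.8) = 3.159×10^-6 K/W
R_mineral wool = L/(kA) = 0.145/(0.0357×15.8) = 0.2571 K/W
R_outer film = 1/(h_o·A) = 1/(4.41×15.8) = 0.01435 K/W
R_total = 0.2714 K/W
Q = ΔT / R_total = 37 / 0.2714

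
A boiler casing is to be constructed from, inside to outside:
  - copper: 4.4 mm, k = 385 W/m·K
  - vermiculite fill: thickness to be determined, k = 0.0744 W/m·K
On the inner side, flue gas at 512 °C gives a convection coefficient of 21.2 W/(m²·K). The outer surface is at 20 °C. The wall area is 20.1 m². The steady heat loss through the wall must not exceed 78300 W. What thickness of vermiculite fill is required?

Model the wall as resistances in series:
R_inner film = 1/(h_i·A) = 1/(21.2×20.1) = 0.002347 K/W
R_copper = L/(kA) = 0.0044/(385×20.1) = 5.686×10^-7 K/W
Sum of the known resistances R_other = 0.002347 K/W
Required total resistance R_tot = ΔT/Q_allow = 492/78300 = 0.006284 K/W
R_vermiculite fill = R_tot − R_other = 0.003936 K/W
L = R·k·A = 0.003936×0.0744×20.1

L ≈ 5.89 mm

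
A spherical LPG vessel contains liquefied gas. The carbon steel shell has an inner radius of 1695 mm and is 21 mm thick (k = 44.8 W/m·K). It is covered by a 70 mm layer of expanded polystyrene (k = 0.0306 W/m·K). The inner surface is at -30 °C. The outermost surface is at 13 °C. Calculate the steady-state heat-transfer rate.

For a spherical shell R = (1/r₁ − 1/r₂)/(4πk); film R = 1/(h·4πr²). In series:
R_carbon steel shell = (1/1.695 − 1/1.716)/(4π×44.8) = 1.282×10^-5 K/W
R_expanded polystyrene = (1/1.716 − 1/1.786)/(4π×0.0306) = 0.0594 K/W
R_total = 0.05941 K/W
Q = ΔT/R_total = 43/0.05941

Q ≈ 724 W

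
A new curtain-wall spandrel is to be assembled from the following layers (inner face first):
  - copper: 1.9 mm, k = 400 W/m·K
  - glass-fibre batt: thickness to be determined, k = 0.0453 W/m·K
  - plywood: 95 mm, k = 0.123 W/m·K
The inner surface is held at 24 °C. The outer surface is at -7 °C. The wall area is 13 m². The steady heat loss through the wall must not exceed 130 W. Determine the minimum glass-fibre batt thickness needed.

Thermal resistances in series:
R_copper = L/(kA) = 0.0019/(400×13) = 3.654×10^-7 K/W
R_plywood = L/(kA) = 0.095/(0.123×13) = 0.05941 K/W
Sum of the known resistances R_other = 0.05941 K/W
Required total resistance R_tot = ΔT/Q_allow = 31/130 = 0.2385 K/W
R_glass-fibre batt = R_tot − R_other = 0.179 K/W
L = R·k·A = 0.179×0.0453×13

L ≈ 105 mm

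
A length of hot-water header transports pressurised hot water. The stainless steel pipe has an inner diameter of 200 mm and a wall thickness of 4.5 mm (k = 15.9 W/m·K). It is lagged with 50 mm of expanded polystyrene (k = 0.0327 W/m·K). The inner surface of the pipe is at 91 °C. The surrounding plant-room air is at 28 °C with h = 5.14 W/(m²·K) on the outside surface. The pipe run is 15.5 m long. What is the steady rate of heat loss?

Q ≈ 464 W

Cylindrical conduction, so R = ln(r₂/r₁)/(2πkL) per layer, in series:
R_stainless steel pipe wall = ln(104.5/100)/(2π×15.9×15.5) = 2.843×10^-5 K/W
R_expanded polystyrene = ln(154.5/104.5)/(2π×0.0327×15.5) = 0.1228 K/W
R_outer film = 1/(h_o·2πr_oL) = 1/(5.14×2π×0.1545×15.5) = 0.01293 K/W
R_total = 0.1357 K/W
Q = ΔT/R_total = 63/0.1357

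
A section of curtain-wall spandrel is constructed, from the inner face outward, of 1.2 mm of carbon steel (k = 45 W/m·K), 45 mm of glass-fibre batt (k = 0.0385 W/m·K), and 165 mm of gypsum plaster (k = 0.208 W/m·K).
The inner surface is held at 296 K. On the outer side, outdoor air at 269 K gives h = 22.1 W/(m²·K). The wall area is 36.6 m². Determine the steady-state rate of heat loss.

Q ≈ 492 W

Using the resistance-network approach (series):
R_carbon steel = L/(kA) = 0.0012/(45×36.6) = 7.286×10^-7 K/W
R_glass-fibre batt = L/(kA) = 0.045/(0.0385×36.6) = 0.03194 K/W
R_gypsum plaster = L/(kA) = 0.165/(0.208×36.6) = 0.02167 K/W
R_outer film = 1/(h_o·A) = 1/(22.1×36.6) = 0.001236 K/W
R_total = 0.05485 K/W
Q = ΔT / R_total = 27 / 0.05485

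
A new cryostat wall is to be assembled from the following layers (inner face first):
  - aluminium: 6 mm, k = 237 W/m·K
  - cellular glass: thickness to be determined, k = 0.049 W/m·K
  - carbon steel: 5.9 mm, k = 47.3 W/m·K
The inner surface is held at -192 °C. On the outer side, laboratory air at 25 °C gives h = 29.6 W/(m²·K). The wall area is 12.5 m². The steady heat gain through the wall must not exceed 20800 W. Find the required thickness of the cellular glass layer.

Model the wall as resistances in series:
R_aluminium = L/(kA) = 0.006/(237×12.5) = 2.025×10^-6 K/W
R_carbon steel = L/(kA) = 0.0059/(47.3×12.5) = 9.979×10^-6 K/W
R_outer film = 1/(h_o·A) = 1/(29.6×12.5) = 0.002703 K/W
Sum of the known resistances R_other = 0.002715 K/W
Required total resistance R_tot = ΔT/Q_allow = 217/20800 = 0.01043 K/W
R_cellular glass = R_tot − R_other = 0.007718 K/W
L = R·k·A = 0.007718×0.049×12.5

L ≈ 4.73 mm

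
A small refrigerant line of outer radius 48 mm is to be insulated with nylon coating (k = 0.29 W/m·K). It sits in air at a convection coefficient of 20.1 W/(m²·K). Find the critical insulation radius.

r_cr ≈ 14.4 mm

For a cylinder r_cr = k/h = 0.29/20.1
r_cr = 14.4 mm; since the bare radius (48 mm) is above r_cr, any added insulation will reduce heat loss.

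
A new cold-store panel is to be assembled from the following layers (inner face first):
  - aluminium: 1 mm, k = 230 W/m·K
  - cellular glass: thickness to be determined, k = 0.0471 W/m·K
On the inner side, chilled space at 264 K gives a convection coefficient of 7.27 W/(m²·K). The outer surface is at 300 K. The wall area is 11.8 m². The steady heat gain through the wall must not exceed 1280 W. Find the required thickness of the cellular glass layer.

L ≈ 9.15 mm

Series thermal resistances:
R_inner film = 1/(h_i·A) = 1/(7.27×11.8) = 0.01166 K/W
R_aluminium = L/(kA) = 0.001/(230×11.8) = 3.685×10^-7 K/W
Sum of the known resistances R_other = 0.01166 K/W
Required total resistance R_tot = ΔT/Q_allow = 36/1280 = 0.02813 K/W
R_cellular glass = R_tot − R_other = 0.01647 K/W
L = R·k·A = 0.01647×0.0471×11.8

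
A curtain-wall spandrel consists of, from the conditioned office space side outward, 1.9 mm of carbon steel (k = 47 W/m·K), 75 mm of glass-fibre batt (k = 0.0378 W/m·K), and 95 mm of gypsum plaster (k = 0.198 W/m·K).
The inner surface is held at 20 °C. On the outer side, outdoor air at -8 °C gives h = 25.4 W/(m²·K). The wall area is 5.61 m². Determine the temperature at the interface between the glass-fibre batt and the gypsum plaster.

Model the wall as resistances in series:
R_carbon steel = L/(kA) = 0.0019/(47×5.61) = 7.206×10^-6 K/W
R_glass-fibre batt = L/(kA) = 0.075/(0.0378×5.61) = 0.3537 K/W
R_gypsum plaster = L/(kA) = 0.095/(0.198×5.61) = 0.08553 K/W
R_outer film = 1/(h_o·A) = 1/(25.4×5.61) = 0.007018 K/W
R_total = 0.4462 K/W;  Q = ΔT/R_total = 28/0.4462 = 62.75 W
T_interface = T_inner − Q·ΣR(inner→interface) = 20 − 62.7×0.3537

T ≈ -2.19 °C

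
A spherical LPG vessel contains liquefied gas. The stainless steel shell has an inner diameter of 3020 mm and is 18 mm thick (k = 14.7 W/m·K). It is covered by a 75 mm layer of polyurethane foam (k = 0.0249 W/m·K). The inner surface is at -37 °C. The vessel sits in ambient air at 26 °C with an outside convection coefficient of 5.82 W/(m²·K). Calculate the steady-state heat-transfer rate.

Radial (spherical) resistances in series:
R_stainless steel shell = (1/1.51 − 1/1.528)/(4π×14.7) = 4.223×10^-5 K/W
R_polyurethane foam = (1/1.528 − 1/1.603)/(4π×0.0249) = 0.09786 K/W
R_outer film = 1/(h·4πr_o²) = 1/(5.82×4π×1.603²) = 0.005321 K/W
R_total = 0.1032 K/W
Q = ΔT/R_total = 63/0.1032

Q ≈ 610 W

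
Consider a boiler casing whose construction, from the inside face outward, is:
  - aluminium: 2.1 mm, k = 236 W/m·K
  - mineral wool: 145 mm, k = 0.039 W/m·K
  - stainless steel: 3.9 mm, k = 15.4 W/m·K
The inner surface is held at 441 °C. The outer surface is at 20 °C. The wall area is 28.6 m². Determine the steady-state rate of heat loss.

Treating each layer as a thermal resistance in series:
R_aluminium = L/(kA) = 0.0021/(236×28.6) = 3.111×10^-7 K/W
R_mineral wool = L/(kA) = 0.145/(0.039×28.6) = 0.13 K/W
R_stainless steel = L/(kA) = 0.0039/(15.4×28.6) = 8.855×10^-6 K/W
R_total = 0.13 K/W
Q = ΔT / R_total = 421 / 0.13

Q ≈ 3240 W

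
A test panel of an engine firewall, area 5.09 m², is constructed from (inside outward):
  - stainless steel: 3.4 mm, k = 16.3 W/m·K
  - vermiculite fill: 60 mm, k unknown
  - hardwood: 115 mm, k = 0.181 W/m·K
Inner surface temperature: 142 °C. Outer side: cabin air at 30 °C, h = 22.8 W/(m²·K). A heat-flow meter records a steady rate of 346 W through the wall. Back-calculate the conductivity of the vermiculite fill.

k ≈ 0.062 W/(m·K)

Thermal resistances in series:
R_stainless steel = L/(kA) = 0.0034/(16.3×5.09) = 4.098×10^-5 K/W
R_hardwood = L/(kA) = 0.115/(0.181×5.09) = 0.1248 K/W
R_outer film = 1/(h_o·A) = 1/(22.8×5.09) = 0.008617 K/W
Sum of known resistances R_other = 0.1335 K/W
Total R = ΔT/Q = 112/346 = 0.3237 K/W
R_vermiculite fill = R_total − R_other = 0.1902 K/W
k = L/(R·A) = 0.06/(0.1902×5.09)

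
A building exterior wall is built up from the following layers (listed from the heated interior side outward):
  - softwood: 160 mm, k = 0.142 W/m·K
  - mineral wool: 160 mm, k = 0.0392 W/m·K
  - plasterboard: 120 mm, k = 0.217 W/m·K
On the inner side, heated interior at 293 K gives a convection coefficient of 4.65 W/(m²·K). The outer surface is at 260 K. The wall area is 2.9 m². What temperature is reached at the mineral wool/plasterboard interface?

T ≈ 263 K

Model the wall as resistances in series:
R_inner film = 1/(h_i·A) = 1/(4.65×2.9) = 0.07416 K/W
R_softwood = L/(kA) = 0.16/(0.142×2.9) = 0.3885 K/W
R_mineral wool = L/(kA) = 0.16/(0.0392×2.9) = 1.407 K/W
R_plasterboard = L/(kA) = 0.12/(0.217×2.9) = 0.1907 K/W
R_total = 2.061 K/W;  Q = ΔT/R_total = 33/2.061 = 16.01 W
T_interface = T_inner − Q·ΣR(inner→interface) = 293 − 16×1.87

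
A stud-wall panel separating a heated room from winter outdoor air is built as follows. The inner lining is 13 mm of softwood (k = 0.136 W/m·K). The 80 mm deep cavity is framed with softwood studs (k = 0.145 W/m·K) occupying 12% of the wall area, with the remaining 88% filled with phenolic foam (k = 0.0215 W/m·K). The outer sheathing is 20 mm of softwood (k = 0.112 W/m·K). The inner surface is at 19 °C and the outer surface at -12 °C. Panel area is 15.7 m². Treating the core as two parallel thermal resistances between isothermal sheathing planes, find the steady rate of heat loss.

Q ≈ 197 W

Sheathing layers in series; stud and cavity paths in parallel between them.
R_inner = 0.013/(0.136×15.7) = 0.006088 K/W
R_stud  = 0.08/(0.145×0.12×15.7) = 0.2928 K/W
R_cav   = 0.08/(0.0215×0.88×15.7) = 0.2693 K/W
1/R_core = 1/R_stud + 1/R_cav → R_core = 0.1403 K/W
R_outer = 0.02/(0.112×15.7) = 0.01137 K/W
R_total = 0.1578 K/W
Q = ΔT/R_total = 31/0.1578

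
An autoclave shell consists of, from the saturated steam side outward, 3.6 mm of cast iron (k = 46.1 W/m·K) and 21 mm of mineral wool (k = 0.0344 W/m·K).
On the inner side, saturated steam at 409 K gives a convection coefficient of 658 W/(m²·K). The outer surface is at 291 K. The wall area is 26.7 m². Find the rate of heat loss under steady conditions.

Thermal resistances in series:
R_inner film = 1/(h_i·A) = 1/(658×26.7) = 5.692×10^-5 K/W
R_cast iron = L/(kA) = 0.0036/(46.1×26.7) = 2.925×10^-6 K/W
R_mineral wool = L/(kA) = 0.021/(0.0344×26.7) = 0.02286 K/W
R_total = 0.02292 K/W
Q = ΔT / R_total = 118 / 0.02292

Q ≈ 5150 W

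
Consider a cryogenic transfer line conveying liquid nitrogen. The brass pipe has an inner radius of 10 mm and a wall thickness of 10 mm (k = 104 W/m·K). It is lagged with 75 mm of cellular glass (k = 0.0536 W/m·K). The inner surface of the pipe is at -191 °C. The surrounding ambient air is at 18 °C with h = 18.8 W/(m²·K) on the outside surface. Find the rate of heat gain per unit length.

q′ ≈ 44.3 W/m

Treating each annulus and film as a series resistance:
R_brass pipe wall = ln(20/10)/(2π×104×1) = 0.001061 K/W
R_cellular glass = ln(95/20)/(2π×0.0536×1) = 4.627 K/W
R_outer film = 1/(h_o·2πr_oL) = 1/(18.8×2π×0.095×1) = 0.08911 K/W
R_total = 4.717 K/W
Q = ΔT/R_total = 209/4.717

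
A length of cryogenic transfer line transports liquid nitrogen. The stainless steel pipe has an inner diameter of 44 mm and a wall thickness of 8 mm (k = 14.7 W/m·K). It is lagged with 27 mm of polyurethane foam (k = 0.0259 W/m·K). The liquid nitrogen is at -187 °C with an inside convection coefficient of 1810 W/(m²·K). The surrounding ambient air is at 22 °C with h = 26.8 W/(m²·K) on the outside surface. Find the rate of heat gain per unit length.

Radial resistances (cylindrical: R_cond = ln(r_o/r_i)/(2πkL), R_conv = 1/(h·2πrL)):
R_inner film = 1/(h_i·2πr₁L) = 1/(1810×2π×0.022×1) = 0.003997 K/W
R_stainless steel pipe wall = ln(30/22)/(2π×14.7×1) = 0.003358 K/W
R_polyurethane foam = ln(57/30)/(2π×0.0259×1) = 3.944 K/W
R_outer film = 1/(h_o·2πr_oL) = 1/(26.8×2π×0.057×1) = 0.1042 K/W
R_total = 4.056 K/W
Q = ΔT/R_total = 209/4.056

q′ ≈ 51.5 W/m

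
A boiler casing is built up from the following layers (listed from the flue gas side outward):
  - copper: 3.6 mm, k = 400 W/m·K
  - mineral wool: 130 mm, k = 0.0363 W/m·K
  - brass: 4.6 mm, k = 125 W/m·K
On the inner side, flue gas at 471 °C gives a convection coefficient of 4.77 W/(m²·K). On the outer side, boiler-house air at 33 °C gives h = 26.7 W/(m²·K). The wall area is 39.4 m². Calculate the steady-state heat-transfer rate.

Using the resistance-network approach (series):
R_inner film = 1/(h_i·A) = 1/(4.77×39.4) = 0.005321 K/W
R_copper = L/(kA) = 0.0036/(400×39.4) = 2.284×10^-7 K/W
R_mineral wool = L/(kA) = 0.13/(0.0363×39.4) = 0.0909 K/W
R_brass = L/(kA) = 0.0046/(125×39.4) = 9.34×10^-7 K/W
R_outer film = 1/(h_o·A) = 1/(26.7×39.4) = 9.506×10^-4 K/W
R_total = 0.09717 K/W
Q = ΔT / R_total = 438 / 0.09717

Q ≈ 4510 W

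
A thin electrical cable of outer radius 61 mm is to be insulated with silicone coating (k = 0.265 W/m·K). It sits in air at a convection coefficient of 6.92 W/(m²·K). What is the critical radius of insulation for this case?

r_cr ≈ 38.3 mm

For a cylinder r_cr = k/h = 0.265/6.92
r_cr = 38.3 mm; since the bare radius (61 mm) is above r_cr, any added insulation will reduce heat loss.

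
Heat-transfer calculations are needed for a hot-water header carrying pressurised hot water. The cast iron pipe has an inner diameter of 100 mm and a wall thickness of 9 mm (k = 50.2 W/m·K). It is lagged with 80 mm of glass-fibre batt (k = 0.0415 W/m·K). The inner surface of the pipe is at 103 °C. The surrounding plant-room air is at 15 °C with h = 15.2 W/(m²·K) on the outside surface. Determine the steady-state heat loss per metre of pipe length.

For a radial system each layer contributes R = ln(r_out/r_in)/(2πkL); films add R = 1/(hA).
R_cast iron pipe wall = ln(59/50)/(2π×50.2×1) = 5.247×10^-4 K/W
R_glass-fibre batt = ln(139/59)/(2π×0.0415×1) = 3.286 K/W
R_outer film = 1/(h_o·2πr_oL) = 1/(15.2×2π×0.139×1) = 0.07533 K/W
R_total = 3.362 K/W
Q = ΔT/R_total = 88/3.362

q′ ≈ 26.2 W/m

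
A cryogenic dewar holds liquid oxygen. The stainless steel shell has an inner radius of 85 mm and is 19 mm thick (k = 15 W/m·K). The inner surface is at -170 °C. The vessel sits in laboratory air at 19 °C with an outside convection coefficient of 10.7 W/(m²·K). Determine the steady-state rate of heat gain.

Radial (spherical) resistances in series:
R_stainless steel shell = (1/0.085 − 1/0.104)/(4π×15) = 0.0114 K/W
R_outer film = 1/(h·4πr_o²) = 1/(10.7×4π×0.104²) = 0.6876 K/W
R_total = 0.699 K/W
Q = ΔT/R_total = 189/0.699

Q ≈ 270 W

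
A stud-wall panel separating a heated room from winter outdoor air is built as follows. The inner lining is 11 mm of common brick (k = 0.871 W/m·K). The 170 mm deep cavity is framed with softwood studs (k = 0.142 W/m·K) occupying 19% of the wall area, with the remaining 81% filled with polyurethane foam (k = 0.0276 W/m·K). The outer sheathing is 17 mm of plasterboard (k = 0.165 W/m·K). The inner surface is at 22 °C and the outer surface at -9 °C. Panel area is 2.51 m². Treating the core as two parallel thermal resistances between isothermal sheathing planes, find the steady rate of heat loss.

Sheathing layers in series; stud and cavity paths in parallel between them.
R_inner = 0.011/(0.871×2.51) = 0.005032 K/W
R_stud  = 0.17/(0.142×0.19×2.51) = 2.51 K/W
R_cav   = 0.17/(0.0276×0.81×2.51) = 3.03 K/W
1/R_core = 1/R_stud + 1/R_cav → R_core = 1.373 K/W
R_outer = 0.017/(0.165×2.51) = 0.04105 K/W
R_total = 1.419 K/W
Q = ΔT/R_total = 31/1.419

Q ≈ 21.8 W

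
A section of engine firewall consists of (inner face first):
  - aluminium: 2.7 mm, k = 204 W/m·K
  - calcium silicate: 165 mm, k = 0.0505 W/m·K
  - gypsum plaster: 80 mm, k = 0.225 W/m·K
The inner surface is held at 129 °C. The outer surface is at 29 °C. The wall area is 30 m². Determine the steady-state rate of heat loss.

Q ≈ 828 W

Treating each layer as a thermal resistance in series:
R_aluminium = L/(kA) = 0.0027/(204×30) = 4.412×10^-7 K/W
R_calcium silicate = L/(kA) = 0.165/(0.0505×30) = 0.1089 K/W
R_gypsum plaster = L/(kA) = 0.08/(0.225×30) = 0.01185 K/W
R_total = 0.1208 K/W
Q = ΔT / R_total = 100 / 0.1208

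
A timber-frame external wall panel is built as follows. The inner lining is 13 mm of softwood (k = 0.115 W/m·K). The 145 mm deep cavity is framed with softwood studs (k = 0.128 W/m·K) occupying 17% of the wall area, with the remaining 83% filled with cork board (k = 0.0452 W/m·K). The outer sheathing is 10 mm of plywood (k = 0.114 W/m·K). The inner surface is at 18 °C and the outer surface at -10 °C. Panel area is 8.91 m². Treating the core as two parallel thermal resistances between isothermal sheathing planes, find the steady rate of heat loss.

Q ≈ 94.3 W

Sheathing layers in series; stud and cavity paths in parallel between them.
R_inner = 0.013/(0.115×8.91) = 0.01269 K/W
R_stud  = 0.145/(0.128×0.17×8.91) = 0.7479 K/W
R_cav   = 0.145/(0.0452×0.83×8.91) = 0.4338 K/W
1/R_core = 1/R_stud + 1/R_cav → R_core = 0.2745 K/W
R_outer = 0.01/(0.114×8.91) = 0.009845 K/W
R_total = 0.2971 K/W
Q = ΔT/R_total = 28/0.2971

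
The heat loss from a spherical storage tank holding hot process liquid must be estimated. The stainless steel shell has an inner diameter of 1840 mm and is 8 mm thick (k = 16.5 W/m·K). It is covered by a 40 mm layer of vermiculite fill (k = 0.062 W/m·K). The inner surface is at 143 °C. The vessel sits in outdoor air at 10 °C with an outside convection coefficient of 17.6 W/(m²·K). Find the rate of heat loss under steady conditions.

Q ≈ 2140 W

Each spherical layer contributes R = (1/r_i − 1/r_o)/(4πk):
R_stainless steel shell = (1/0.92 − 1/0.928)/(4π×16.5) = 4.519×10^-5 K/W
R_vermiculite fill = (1/0.928 − 1/0.968)/(4π×0.062) = 0.05715 K/W
R_outer film = 1/(h·4πr_o²) = 1/(17.6×4π×0.968²) = 0.004825 K/W
R_total = 0.06202 K/W
Q = ΔT/R_total = 133/0.06202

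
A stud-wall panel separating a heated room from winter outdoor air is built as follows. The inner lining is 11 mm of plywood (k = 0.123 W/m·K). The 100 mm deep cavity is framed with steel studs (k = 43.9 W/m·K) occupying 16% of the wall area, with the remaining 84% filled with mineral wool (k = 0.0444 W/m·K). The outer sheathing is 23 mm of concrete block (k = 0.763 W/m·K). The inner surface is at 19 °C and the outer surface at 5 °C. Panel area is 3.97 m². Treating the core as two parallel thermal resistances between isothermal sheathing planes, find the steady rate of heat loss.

Q ≈ 416 W

Sheathing layers in series; stud and cavity paths in parallel between them.
R_inner = 0.011/(0.123×3.97) = 0.02253 K/W
R_stud  = 0.1/(43.9×0.16×3.97) = 0.003586 K/W
R_cav   = 0.1/(0.0444×0.84×3.97) = 0.6754 K/W
1/R_core = 1/R_stud + 1/R_cav → R_core = 0.003567 K/W
R_outer = 0.023/(0.763×3.97) = 0.007593 K/W
R_total = 0.03369 K/W
Q = ΔT/R_total = 14/0.03369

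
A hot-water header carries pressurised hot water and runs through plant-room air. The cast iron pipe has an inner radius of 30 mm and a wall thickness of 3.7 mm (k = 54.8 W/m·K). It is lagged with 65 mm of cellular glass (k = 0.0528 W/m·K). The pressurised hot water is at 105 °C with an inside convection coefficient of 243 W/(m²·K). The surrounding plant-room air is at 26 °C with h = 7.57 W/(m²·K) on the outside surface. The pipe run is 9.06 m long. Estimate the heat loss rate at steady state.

For a radial system each layer contributes R = ln(r_out/r_in)/(2πkL); films add R = 1/(hA).
R_inner film = 1/(h_i·2πr₁L) = 1/(243×2π×0.03×9.06) = 0.00241 K/W
R_cast iron pipe wall = ln(33.7/30)/(2π×54.8×9.06) = 3.728×10^-5 K/W
R_cellular glass = ln(98.7/33.7)/(2π×0.0528×9.06) = 0.3575 K/W
R_outer film = 1/(h_o·2πr_oL) = 1/(7.57×2π×0.0987×9.06) = 0.02351 K/W
R_total = 0.3835 K/W
Q = ΔT/R_total = 79/0.3835

Q ≈ 206 W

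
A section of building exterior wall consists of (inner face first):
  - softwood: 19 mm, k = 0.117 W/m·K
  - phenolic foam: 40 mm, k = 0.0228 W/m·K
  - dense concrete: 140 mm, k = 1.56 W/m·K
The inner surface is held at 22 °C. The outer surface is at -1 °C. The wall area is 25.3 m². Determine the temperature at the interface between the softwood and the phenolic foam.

T ≈ 20.1 °C

Thermal resistances in series:
R_softwood = L/(kA) = 0.019/(0.117×25.3) = 0.006419 K/W
R_phenolic foam = L/(kA) = 0.04/(0.0228×25.3) = 0.06934 K/W
R_dense concrete = L/(kA) = 0.14/(1.56×25.3) = 0.003547 K/W
R_total = 0.07931 K/W;  Q = ΔT/R_total = 23/0.07931 = 290 W
T_interface = T_inner − Q·ΣR(inner→interface) = 22 − 290×0.006419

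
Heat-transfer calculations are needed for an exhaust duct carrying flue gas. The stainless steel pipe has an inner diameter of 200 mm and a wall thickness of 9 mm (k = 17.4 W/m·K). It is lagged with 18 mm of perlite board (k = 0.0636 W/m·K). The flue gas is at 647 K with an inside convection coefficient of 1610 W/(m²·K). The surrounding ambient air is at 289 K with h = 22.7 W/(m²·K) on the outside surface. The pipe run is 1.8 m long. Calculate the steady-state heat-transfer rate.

Q ≈ 1470 W

Treating each annulus and film as a series resistance:
R_inner film = 1/(h_i·2πr₁L) = 1/(1610×2π×0.1×1.8) = 5.492×10^-4 K/W
R_stainless steel pipe wall = ln(109/100)/(2π×17.4×1.8) = 4.379×10^-4 K/W
R_perlite board = ln(127/109)/(2π×0.0636×1.8) = 0.2125 K/W
R_outer film = 1/(h_o·2πr_oL) = 1/(22.7×2π×0.127×1.8) = 0.03067 K/W
R_total = 0.2441 K/W
Q = ΔT/R_total = 358/0.2441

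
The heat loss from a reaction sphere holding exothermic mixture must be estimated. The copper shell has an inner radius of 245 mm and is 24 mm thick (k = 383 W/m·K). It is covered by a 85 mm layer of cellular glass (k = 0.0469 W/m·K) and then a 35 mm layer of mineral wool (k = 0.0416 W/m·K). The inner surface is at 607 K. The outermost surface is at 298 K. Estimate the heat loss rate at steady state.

Radial (spherical) resistances in series:
R_copper shell = (1/0.245 − 1/0.269)/(4π×383) = 7.566×10^-5 K/W
R_cellular glass = (1/0.269 − 1/0.354)/(4π×0.0469) = 1.515 K/W
R_mineral wool = (1/0.354 − 1/0.389)/(4π×0.0416) = 0.4862 K/W
R_total = 2.001 K/W
Q = ΔT/R_total = 309/2.001

Q ≈ 154 W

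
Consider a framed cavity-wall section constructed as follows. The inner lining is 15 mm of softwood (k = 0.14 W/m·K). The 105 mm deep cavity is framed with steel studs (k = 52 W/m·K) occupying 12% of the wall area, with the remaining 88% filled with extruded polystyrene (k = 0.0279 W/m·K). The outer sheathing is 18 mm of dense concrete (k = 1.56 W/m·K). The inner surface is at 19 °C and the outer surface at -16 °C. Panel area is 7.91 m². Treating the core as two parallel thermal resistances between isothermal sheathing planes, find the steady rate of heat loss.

Q ≈ 2040 W

Sheathing layers in series; stud and cavity paths in parallel between them.
R_inner = 0.015/(0.14×7.91) = 0.01355 K/W
R_stud  = 0.105/(52×0.12×7.91) = 0.002127 K/W
R_cav   = 0.105/(0.0279×0.88×7.91) = 0.5407 K/W
1/R_core = 1/R_stud + 1/R_cav → R_core = 0.002119 K/W
R_outer = 0.018/(1.56×7.91) = 0.001459 K/W
R_total = 0.01712 K/W
Q = ΔT/R_total = 35/0.01712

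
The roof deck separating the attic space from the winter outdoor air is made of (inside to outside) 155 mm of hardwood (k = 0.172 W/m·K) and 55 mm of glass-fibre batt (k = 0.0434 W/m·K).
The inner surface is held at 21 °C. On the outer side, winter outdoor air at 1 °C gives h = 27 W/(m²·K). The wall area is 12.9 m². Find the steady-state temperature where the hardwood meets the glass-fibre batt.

Model the wall as resistances in series:
R_hardwood = L/(kA) = 0.155/(0.172×12.9) = 0.06986 K/W
R_glass-fibre batt = L/(kA) = 0.055/(0.0434×12.9) = 0.09824 K/W
R_outer film = 1/(h_o·A) = 1/(27×12.9) = 0.002871 K/W
R_total = 0.171 K/W;  Q = ΔT/R_total = 20/0.171 = 117 W
T_interface = T_inner − Q·ΣR(inner→interface) = 21 − 117×0.06986

T ≈ 12.8 °C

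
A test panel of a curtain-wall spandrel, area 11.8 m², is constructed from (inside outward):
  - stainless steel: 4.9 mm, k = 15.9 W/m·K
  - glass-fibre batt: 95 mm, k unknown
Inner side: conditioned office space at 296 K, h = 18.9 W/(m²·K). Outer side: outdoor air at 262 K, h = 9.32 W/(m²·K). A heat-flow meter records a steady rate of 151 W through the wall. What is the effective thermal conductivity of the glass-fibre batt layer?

k ≈ 0.0381 W/(m·K)

Model the wall as resistances in series:
R_inner film = 1/(h_i·A) = 1/(18.9×11.8) = 0.004484 K/W
R_stainless steel = L/(kA) = 0.0049/(15.9×11.8) = 2.612×10^-5 K/W
R_outer film = 1/(h_o·A) = 1/(9.32×11.8) = 0.009093 K/W
Sum of known resistances R_other = 0.0136 K/W
Total R = ΔT/Q = 34/151 = 0.2252 K/W
R_glass-fibre batt = R_total − R_other = 0.2116 K/W
k = L/(R·A) = 0.095/(0.2116×11.8)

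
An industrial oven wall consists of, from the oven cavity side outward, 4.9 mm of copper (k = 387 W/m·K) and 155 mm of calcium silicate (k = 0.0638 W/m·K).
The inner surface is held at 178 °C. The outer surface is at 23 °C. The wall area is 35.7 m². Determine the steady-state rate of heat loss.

Using the resistance-network approach (series):
R_copper = L/(kA) = 0.0049/(387×35.7) = 3.547×10^-7 K/W
R_calcium silicate = L/(kA) = 0.155/(0.0638×35.7) = 0.06805 K/W
R_total = 0.06805 K/W
Q = ΔT / R_total = 155 / 0.06805

Q ≈ 2280 W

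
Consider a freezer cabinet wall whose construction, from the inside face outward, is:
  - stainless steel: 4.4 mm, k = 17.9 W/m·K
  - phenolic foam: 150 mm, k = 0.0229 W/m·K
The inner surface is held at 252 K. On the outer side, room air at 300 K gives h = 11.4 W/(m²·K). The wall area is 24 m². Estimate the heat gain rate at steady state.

Model the wall as resistances in series:
R_stainless steel = L/(kA) = 0.0044/(17.9×24) = 1.024×10^-5 K/W
R_phenolic foam = L/(kA) = 0.15/(0.0229×24) = 0.2729 K/W
R_outer film = 1/(h_o·A) = 1/(11.4×24) = 0.003655 K/W
R_total = 0.2766 K/W
Q = ΔT / R_total = 48 / 0.2766

Q ≈ 174 W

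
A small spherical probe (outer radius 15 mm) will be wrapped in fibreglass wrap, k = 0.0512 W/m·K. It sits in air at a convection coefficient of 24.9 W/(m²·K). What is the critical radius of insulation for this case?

For a sphere r_cr = 2k/h = 2×0.0512/24.9
r_cr = 4.11 mm; since the bare radius (15 mm) is above r_cr, any added insulation will reduce heat loss.

r_cr ≈ 4.11 mm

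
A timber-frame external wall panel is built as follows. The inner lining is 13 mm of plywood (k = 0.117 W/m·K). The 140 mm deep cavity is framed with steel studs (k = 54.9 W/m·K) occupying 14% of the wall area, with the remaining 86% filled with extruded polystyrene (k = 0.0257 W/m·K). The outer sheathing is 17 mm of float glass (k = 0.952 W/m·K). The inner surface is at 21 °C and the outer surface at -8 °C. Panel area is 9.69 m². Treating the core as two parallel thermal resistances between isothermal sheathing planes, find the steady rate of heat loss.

Q ≈ 1910 W

Sheathing layers in series; stud and cavity paths in parallel between them.
R_inner = 0.013/(0.117×9.69) = 0.01147 K/W
R_stud  = 0.14/(54.9×0.14×9.69) = 0.00188 K/W
R_cav   = 0.14/(0.0257×0.86×9.69) = 0.6537 K/W
1/R_core = 1/R_stud + 1/R_cav → R_core = 0.001874 K/W
R_outer = 0.017/(0.952×9.69) = 0.001843 K/W
R_total = 0.01518 K/W
Q = ΔT/R_total = 29/0.01518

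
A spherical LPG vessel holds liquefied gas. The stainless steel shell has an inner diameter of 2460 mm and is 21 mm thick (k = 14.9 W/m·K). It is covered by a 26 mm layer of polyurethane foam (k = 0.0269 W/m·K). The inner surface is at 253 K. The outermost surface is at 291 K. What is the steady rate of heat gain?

Q ≈ 788 W

Each spherical layer contributes R = (1/r_i − 1/r_o)/(4πk):
R_stainless steel shell = (1/1.23 − 1/1.251)/(4π×14.9) = 7.289×10^-5 K/W
R_polyurethane foam = (1/1.251 − 1/1.277)/(4π×0.0269) = 0.04815 K/W
R_total = 0.04822 K/W
Q = ΔT/R_total = 38/0.04822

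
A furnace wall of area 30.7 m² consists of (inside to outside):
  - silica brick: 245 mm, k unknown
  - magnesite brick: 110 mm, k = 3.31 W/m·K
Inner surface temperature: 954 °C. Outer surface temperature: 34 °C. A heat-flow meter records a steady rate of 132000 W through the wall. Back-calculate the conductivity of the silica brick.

k ≈ 1.36 W/(m·K)

Using the resistance-network approach (series):
R_magnesite brick = L/(kA) = 0.11/(3.31×30.7) = 0.001082 K/W
Sum of known resistances R_other = 0.001082 K/W
Total R = ΔT/Q = 920/132000 = 0.00697 K/W
R_silica brick = R_total − R_other = 0.005887 K/W
k = L/(R·A) = 0.245/(0.005887×30.7)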